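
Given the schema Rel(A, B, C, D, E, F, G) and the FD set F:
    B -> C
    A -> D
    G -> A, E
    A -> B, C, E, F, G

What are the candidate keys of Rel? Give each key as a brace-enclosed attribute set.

{A}⁺ = {A, B, C, D, E, F, G} — all of the relation — so {A} is a candidate key.
{G}⁺ = {A, B, C, D, E, F, G} — all of the relation — so {G} is a candidate key.
No proper subset of any of these is a key, and no other minimal superkey exists.

{A}, {G}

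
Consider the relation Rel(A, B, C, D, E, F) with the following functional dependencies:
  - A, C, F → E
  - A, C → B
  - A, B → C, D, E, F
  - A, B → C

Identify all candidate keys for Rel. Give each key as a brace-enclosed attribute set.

Attributes never on any right-hand side: {A} — every candidate key must contain it.
{A, B} is a candidate key since {A, B}⁺ = {A, B, C, D, E, F} covers every attribute.
{A, C} is a candidate key since {A, C}⁺ = {A, B, C, D, E, F} covers every attribute.
These are minimal and exhaustive — every other superkey contains one of them.

{A, B}, {A, C}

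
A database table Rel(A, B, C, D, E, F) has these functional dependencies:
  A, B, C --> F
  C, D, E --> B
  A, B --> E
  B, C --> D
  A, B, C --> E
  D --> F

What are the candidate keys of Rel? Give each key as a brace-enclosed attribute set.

No FD produces {A, C}, so they must be in every candidate key.
Closure of {A, B, C} is {A, B, C, D, E, F}, the whole schema; {A, B, C} is a candidate key.
Closure of {A, C, D, E} is {A, B, C, D, E, F}, the whole schema; {A, C, D, E} is a candidate key.
No proper subset of any of these is a key, and no other minimal superkey exists.

{A, B, C}, {A, C, D, E}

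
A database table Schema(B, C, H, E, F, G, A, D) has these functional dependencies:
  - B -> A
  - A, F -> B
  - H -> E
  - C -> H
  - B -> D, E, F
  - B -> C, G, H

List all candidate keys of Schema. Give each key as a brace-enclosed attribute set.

{A, F}, {B}

{B}⁺ = {A, B, C, D, E, F, G, H}, which is every attribute, so {B} is a candidate key.
{A, F}⁺ = {A, B, C, D, E, F, G, H}, which is every attribute, so {A, F} is a candidate key.
Any other superkey properly contains one of these, so there are no further candidate keys.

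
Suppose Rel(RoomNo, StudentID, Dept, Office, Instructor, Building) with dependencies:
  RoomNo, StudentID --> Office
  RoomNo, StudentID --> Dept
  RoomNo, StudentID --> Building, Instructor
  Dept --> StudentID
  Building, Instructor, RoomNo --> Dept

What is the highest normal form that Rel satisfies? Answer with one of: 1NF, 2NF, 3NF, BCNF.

Candidate keys: {Building, Instructor, RoomNo}, {Dept, RoomNo}, {RoomNo, StudentID}. Prime attributes: {Building, Dept, Instructor, RoomNo, StudentID}.
For Dept --> StudentID we have {Dept}⁺ = {Dept, StudentID}; {Dept} is not a superkey, so BCNF fails.
Its right-hand attributes {StudentID} are all prime, as are those of every other non-superkey FD — the relation is in 3NF.

3NF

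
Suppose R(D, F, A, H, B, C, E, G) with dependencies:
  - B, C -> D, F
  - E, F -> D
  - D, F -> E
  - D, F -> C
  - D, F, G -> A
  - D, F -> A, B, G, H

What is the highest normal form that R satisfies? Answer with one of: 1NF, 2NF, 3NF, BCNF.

BCNF

Candidate keys: {B, C}, {D, F}, {E, F}. Prime attributes: {B, C, D, E, F}.
Each dependency's left side is a superkey — BCNF holds.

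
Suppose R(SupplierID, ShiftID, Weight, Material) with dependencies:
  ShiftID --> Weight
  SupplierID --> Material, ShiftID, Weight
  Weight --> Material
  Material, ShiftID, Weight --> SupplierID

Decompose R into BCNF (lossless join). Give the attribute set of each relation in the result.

Candidate keys of the original relation: {ShiftID}, {SupplierID}.
In {Material, ShiftID, SupplierID, Weight}, {Weight} is not a superkey ({Weight}⁺ restricted to this set is {Material, Weight}), so split on Weight --> Material into {Material, Weight} and {ShiftID, SupplierID, Weight}.
{Material, Weight} is in BCNF.
{ShiftID, SupplierID, Weight} is in BCNF.

{Material, Weight}; {ShiftID, SupplierID, Weight}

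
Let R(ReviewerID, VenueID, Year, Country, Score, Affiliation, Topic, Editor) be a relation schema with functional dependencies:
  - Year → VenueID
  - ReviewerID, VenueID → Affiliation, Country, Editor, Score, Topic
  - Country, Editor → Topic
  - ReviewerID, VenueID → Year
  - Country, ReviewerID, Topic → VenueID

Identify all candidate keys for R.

Attributes never on any right-hand side: {ReviewerID} — every candidate key must contain it.
Closure of {ReviewerID, VenueID} is {Affiliation, Country, Editor, ReviewerID, Score, Topic, VenueID, Year}, the whole schema; {ReviewerID, VenueID} is a candidate key.
Closure of {ReviewerID, Year} is {Affiliation, Country, Editor, ReviewerID, Score, Topic, VenueID, Year}, the whole schema; {ReviewerID, Year} is a candidate key.
Closure of {Country, Editor, ReviewerID} is {Affiliation, Country, Editor, ReviewerID, Score, Topic, VenueID, Year}, the whole schema; {Country, Editor, ReviewerID} is a candidate key.
Closure of {Country, ReviewerID, Topic} is {Affiliation, Country, Editor, ReviewerID, Score, Topic, VenueID, Year}, the whole schema; {Country, ReviewerID, Topic} is a candidate key.
Any other superkey properly contains one of these, so there are no further candidate keys.

{Country, Editor, ReviewerID}, {Country, ReviewerID, Topic}, {ReviewerID, VenueID}, {ReviewerID, Year}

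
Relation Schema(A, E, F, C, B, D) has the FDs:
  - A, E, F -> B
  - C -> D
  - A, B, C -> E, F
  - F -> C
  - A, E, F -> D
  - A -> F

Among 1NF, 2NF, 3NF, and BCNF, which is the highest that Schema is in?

Candidate keys: {A, B}, {A, E}. Prime attributes: {A, B, E}.
For C -> D we have {C}⁺ = {C, D}; {C} is not a superkey, so BCNF fails.
Because {D} is non-prime and the left side of C -> D is not a superkey, the relation is not in 3NF.
{A} is a proper subset of the key {A, B}, and {A}⁺ contains the non-prime attributes {C, D, F} — a partial dependency, so 2NF is violated.

1NF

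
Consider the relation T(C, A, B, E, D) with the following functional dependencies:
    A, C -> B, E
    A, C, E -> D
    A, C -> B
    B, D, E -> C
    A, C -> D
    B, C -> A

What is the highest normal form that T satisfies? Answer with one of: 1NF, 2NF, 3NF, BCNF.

Candidate keys: {A, C}, {B, C}, {B, D, E}. Prime attributes: {A, B, C, D, E}.
Each dependency's left side is a superkey — BCNF holds.

BCNF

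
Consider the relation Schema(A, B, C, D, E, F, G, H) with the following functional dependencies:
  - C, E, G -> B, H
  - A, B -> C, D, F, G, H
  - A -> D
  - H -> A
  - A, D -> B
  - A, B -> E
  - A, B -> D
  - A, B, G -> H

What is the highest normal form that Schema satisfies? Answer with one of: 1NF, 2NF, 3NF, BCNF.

Candidate keys: {A}, {C, E, G}, {H}. Prime attributes: {A, C, E, G, H}.
Every FD has a superkey on the left, so the relation is in BCNF.

BCNF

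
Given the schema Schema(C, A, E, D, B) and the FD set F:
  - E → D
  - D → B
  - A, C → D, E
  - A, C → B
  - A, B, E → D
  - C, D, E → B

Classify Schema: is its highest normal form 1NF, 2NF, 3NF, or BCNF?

2NF

Candidate key: {A, C}. Prime attributes: {A, C}.
E → D: {E}⁺ = {B, D, E}, which is not all of the attributes, so the left side is not a superkey — BCNF is violated.
Because {D} is non-prime and the left side of E → D is not a superkey, the relation is not in 3NF.
No non-prime attribute depends on a proper subset of any candidate key, so 2NF holds.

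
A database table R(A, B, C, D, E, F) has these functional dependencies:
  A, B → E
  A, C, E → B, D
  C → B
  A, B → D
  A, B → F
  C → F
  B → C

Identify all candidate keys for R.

No FD produces {A}, so it must be in every candidate key.
{A, B}⁺ = {A, B, C, D, E, F} — all of the relation — so {A, B} is a candidate key.
{A, C}⁺ = {A, B, C, D, E, F} — all of the relation — so {A, C} is a candidate key.
These are minimal and exhaustive — every other superkey contains one of them.

{A, B}, {A, C}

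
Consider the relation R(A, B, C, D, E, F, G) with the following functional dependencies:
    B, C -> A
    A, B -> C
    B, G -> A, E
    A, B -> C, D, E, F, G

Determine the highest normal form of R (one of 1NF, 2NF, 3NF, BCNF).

Candidate keys: {A, B}, {B, C}, {B, G}. Prime attributes: {A, B, C, G}.
Each dependency's left side is a superkey — BCNF holds.

BCNF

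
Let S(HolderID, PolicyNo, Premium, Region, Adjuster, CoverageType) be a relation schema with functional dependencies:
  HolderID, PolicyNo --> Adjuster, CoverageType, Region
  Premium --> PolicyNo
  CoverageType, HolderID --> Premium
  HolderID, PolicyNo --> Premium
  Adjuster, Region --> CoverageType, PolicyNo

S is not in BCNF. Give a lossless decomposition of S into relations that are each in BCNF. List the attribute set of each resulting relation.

Candidate keys of the original relation: {Adjuster, HolderID, Region}, {CoverageType, HolderID}, {HolderID, PolicyNo}, {HolderID, Premium}.
{Adjuster, CoverageType, HolderID, PolicyNo, Premium, Region}: {Premium} determines {PolicyNo, Premium} here but is not a superkey — split on Premium --> PolicyNo, giving {PolicyNo, Premium} and {Adjuster, CoverageType, HolderID, Premium, Region}.
{PolicyNo, Premium} has no BCNF violation.
{Adjuster, CoverageType, HolderID, Premium, Region}: {Adjuster, Region} determines {Adjuster, CoverageType, Region} here but is not a superkey — split on Adjuster, Region --> CoverageType, giving {Adjuster, CoverageType, Region} and {Adjuster, HolderID, Premium, Region}.
{Adjuster, CoverageType, Region} has no BCNF violation.
{Adjuster, HolderID, Premium, Region} has no BCNF violation.

{Adjuster, CoverageType, Region}; {Adjuster, HolderID, Premium, Region}; {PolicyNo, Premium}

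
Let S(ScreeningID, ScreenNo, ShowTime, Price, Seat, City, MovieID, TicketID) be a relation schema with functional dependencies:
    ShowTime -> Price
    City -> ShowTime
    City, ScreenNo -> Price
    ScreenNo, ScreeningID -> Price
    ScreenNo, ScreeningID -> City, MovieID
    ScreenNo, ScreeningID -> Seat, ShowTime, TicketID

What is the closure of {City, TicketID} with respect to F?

{City, Price, ShowTime, TicketID}

Start with {City, TicketID}.
City -> ShowTime applies; add {ShowTime} → now {City, ShowTime, TicketID}.
ShowTime -> Price applies; add {Price} → now {City, Price, ShowTime, TicketID}.
No further FD applies.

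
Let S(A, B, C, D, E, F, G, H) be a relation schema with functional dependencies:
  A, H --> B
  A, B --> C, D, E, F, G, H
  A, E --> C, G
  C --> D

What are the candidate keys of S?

{A} never appears on the right of any FD, so every key must include it.
{A, B}⁺ = {A, B, C, D, E, F, G, H}, which is every attribute, so {A, B} is a candidate key.
{A, H}⁺ = {A, B, C, D, E, F, G, H}, which is every attribute, so {A, H} is a candidate key.
No proper subset of any of these is a key, and no other minimal superkey exists.

{A, B}, {A, H}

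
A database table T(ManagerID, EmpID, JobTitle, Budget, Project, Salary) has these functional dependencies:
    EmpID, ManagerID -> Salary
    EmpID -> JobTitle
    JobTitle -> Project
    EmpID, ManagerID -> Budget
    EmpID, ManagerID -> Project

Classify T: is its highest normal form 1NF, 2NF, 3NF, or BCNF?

Candidate key: {EmpID, ManagerID}. Prime attributes: {EmpID, ManagerID}.
EmpID -> JobTitle breaks BCNF: {EmpID}⁺ = {EmpID, JobTitle, Project}, so {EmpID} is not a superkey.
EmpID -> JobTitle has non-prime {JobTitle} on the right and a non-superkey on the left, so 3NF fails.
The proper key subset {EmpID} of {EmpID, ManagerID} determines non-prime {JobTitle, Project}, so the relation is not even in 2NF.

1NF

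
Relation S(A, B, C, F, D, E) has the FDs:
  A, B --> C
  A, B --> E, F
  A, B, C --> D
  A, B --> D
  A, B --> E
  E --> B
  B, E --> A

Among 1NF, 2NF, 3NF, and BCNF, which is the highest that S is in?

BCNF

Candidate keys: {A, B}, {E}. Prime attributes: {A, B, E}.
The left-hand side of every FD is a superkey, so BCNF is satisfied.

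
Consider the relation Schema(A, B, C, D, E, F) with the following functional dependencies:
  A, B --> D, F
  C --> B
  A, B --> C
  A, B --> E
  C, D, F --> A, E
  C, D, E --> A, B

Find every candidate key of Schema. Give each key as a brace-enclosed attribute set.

{A, B}, {A, C}, {C, D, E}, {C, D, F}

{A, B} is a candidate key since {A, B}⁺ = {A, B, C, D, E, F} covers every attribute.
{A, C} is a candidate key since {A, C}⁺ = {A, B, C, D, E, F} covers every attribute.
{C, D, E} is a candidate key since {C, D, E}⁺ = {A, B, C, D, E, F} covers every attribute.
{C, D, F} is a candidate key since {C, D, F}⁺ = {A, B, C, D, E, F} covers every attribute.
No proper subset of any of these is a key, and no other minimal superkey exists.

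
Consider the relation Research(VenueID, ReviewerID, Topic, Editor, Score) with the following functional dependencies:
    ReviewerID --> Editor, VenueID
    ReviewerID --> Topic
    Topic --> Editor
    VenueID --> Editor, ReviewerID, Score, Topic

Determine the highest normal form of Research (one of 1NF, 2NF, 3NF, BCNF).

Candidate keys: {ReviewerID}, {VenueID}. Prime attributes: {ReviewerID, VenueID}.
Topic --> Editor breaks BCNF: {Topic}⁺ = {Editor, Topic}, so {Topic} is not a superkey.
Because {Editor} is non-prime and the left side of Topic --> Editor is not a superkey, the relation is not in 3NF.
With only single-attribute keys there can be no partial dependency, so 2NF holds.

2NF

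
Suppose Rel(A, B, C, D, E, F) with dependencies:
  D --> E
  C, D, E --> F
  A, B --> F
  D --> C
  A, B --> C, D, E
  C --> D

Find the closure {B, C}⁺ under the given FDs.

Start with {B, C}.
C --> D applies; add {D} → now {B, C, D}.
D --> E applies; add {E} → now {B, C, D, E}.
C, D, E --> F applies; add {F} → now {B, C, D, E, F}.
No further FD applies.

{B, C, D, E, F}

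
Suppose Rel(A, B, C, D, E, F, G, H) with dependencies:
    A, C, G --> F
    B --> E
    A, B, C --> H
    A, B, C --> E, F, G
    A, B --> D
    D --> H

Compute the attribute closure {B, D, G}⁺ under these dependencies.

{B, D, E, G, H}

Start with {B, D, G}.
B --> E applies; add {E} → now {B, D, E, G}.
D --> H applies; add {H} → now {B, D, E, G, H}.
No further FD applies.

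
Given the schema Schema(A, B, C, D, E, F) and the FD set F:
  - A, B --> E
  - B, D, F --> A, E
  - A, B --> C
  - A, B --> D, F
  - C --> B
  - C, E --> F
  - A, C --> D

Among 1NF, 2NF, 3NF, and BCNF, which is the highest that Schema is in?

Candidate keys: {A, B}, {A, C}, {B, D, F}, {C, D, E}, {C, D, F}. Prime attributes: {A, B, C, D, E, F}.
C --> B breaks BCNF: {C}⁺ = {B, C}, so {C} is not a superkey.
Its right-hand attributes {B} are all prime, as are those of every other non-superkey FD — the relation is in 3NF.

3NF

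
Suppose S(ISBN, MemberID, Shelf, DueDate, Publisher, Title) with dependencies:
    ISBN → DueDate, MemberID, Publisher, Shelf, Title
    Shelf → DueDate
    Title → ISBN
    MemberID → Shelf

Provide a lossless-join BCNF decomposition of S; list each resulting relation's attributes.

{DueDate, Shelf}; {ISBN, MemberID, Publisher, Title}; {MemberID, Shelf}

Candidate keys of the original relation: {ISBN}, {Title}.
In {DueDate, ISBN, MemberID, Publisher, Shelf, Title}, {Shelf} is not a superkey ({Shelf}⁺ restricted to this set is {DueDate, Shelf}), so split on Shelf → DueDate into {DueDate, Shelf} and {ISBN, MemberID, Publisher, Shelf, Title}.
{DueDate, Shelf} has no BCNF violation.
In {ISBN, MemberID, Publisher, Shelf, Title}, {MemberID} is not a superkey ({MemberID}⁺ restricted to this set is {MemberID, Shelf}), so split on MemberID → Shelf into {MemberID, Shelf} and {ISBN, MemberID, Publisher, Title}.
{MemberID, Shelf} has no BCNF violation.
{ISBN, MemberID, Publisher, Title} has no BCNF violation.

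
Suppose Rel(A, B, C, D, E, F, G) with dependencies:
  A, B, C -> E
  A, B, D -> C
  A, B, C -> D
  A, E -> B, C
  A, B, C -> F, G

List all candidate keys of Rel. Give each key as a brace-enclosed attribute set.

Attributes never on any right-hand side: {A} — every candidate key must contain it.
Closure of {A, E} is {A, B, C, D, E, F, G}, the whole schema; {A, E} is a candidate key.
Closure of {A, B, C} is {A, B, C, D, E, F, G}, the whole schema; {A, B, C} is a candidate key.
Closure of {A, B, D} is {A, B, C, D, E, F, G}, the whole schema; {A, B, D} is a candidate key.
These are minimal and exhaustive — every other superkey contains one of them.

{A, B, C}, {A, B, D}, {A, E}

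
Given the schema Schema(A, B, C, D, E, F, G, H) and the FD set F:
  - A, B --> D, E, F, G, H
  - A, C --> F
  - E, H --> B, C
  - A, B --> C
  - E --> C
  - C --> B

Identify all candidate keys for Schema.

{A, B}, {A, C}, {A, E}

No FD produces {A}, so it must be in every candidate key.
{A, B}⁺ = {A, B, C, D, E, F, G, H} — all of the relation — so {A, B} is a candidate key.
{A, C}⁺ = {A, B, C, D, E, F, G, H} — all of the relation — so {A, C} is a candidate key.
{A, E}⁺ = {A, B, C, D, E, F, G, H} — all of the relation — so {A, E} is a candidate key.
Any other superkey properly contains one of these, so there are no further candidate keys.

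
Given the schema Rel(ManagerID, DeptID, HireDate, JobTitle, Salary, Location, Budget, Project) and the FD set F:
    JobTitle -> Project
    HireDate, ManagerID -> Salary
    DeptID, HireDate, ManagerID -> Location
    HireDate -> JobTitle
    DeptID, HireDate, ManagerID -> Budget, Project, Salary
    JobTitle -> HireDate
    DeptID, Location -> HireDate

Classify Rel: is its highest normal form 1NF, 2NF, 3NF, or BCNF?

Candidate keys: {DeptID, HireDate, ManagerID}, {DeptID, JobTitle, ManagerID}, {DeptID, Location, ManagerID}. Prime attributes: {DeptID, HireDate, JobTitle, Location, ManagerID}.
JobTitle -> Project: {JobTitle}⁺ = {HireDate, JobTitle, Project}, which is not all of the attributes, so the left side is not a superkey — BCNF is violated.
Because {Project} is non-prime and the left side of JobTitle -> Project is not a superkey, the relation is not in 3NF.
The proper key subset {HireDate} of {DeptID, HireDate, ManagerID} determines non-prime {Project}, so the relation is not even in 2NF.

1NF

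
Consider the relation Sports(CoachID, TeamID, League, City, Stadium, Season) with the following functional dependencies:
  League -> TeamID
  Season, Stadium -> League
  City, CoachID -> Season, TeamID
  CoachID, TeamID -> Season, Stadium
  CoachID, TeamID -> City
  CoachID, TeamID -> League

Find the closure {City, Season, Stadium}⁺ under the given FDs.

{City, League, Season, Stadium, TeamID}

Start with {City, Season, Stadium}.
Season, Stadium -> League applies; add {League} → now {City, League, Season, Stadium}.
League -> TeamID applies; add {TeamID} → now {City, League, Season, Stadium, TeamID}.
No further FD applies.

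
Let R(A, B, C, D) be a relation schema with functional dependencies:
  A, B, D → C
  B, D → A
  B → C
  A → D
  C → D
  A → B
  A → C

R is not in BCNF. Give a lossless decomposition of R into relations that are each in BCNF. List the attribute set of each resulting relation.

Candidate keys of the original relation: {A}, {B}.
Within {A, B, C, D}: {C}⁺ ∩ {A, B, C, D} = {C, D}, not the whole set, so C → D violates BCNF; decompose into {C, D} and {A, B, C}.
{C, D} is in BCNF.
{A, B, C} is in BCNF.

{A, B, C}; {C, D}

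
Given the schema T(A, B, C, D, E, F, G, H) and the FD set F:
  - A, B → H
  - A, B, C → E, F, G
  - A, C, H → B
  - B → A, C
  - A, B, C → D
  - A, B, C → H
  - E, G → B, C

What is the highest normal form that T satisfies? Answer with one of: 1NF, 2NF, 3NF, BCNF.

Candidate keys: {A, C, H}, {B}, {E, G}. Prime attributes: {A, B, C, E, G, H}.
The left-hand side of every FD is a superkey, so BCNF is satisfied.

BCNF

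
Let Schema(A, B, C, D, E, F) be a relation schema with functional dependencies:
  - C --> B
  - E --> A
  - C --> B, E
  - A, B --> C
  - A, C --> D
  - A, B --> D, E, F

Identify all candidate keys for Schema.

{A, B}, {B, E}, {C}

{C}⁺ = {A, B, C, D, E, F} — all of the relation — so {C} is a candidate key.
{A, B}⁺ = {A, B, C, D, E, F} — all of the relation — so {A, B} is a candidate key.
{B, E}⁺ = {A, B, C, D, E, F} — all of the relation — so {B, E} is a candidate key.
These are minimal and exhaustive — every other superkey contains one of them.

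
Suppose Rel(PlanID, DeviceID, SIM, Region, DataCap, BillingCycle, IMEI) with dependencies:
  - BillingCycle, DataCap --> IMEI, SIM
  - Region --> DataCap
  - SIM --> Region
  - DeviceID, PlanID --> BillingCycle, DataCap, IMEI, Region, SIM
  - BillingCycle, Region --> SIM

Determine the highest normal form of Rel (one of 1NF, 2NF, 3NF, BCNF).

Candidate key: {DeviceID, PlanID}. Prime attributes: {DeviceID, PlanID}.
For BillingCycle, DataCap --> IMEI, SIM we have {BillingCycle, DataCap}⁺ = {BillingCycle, DataCap, IMEI, Region, SIM}; {BillingCycle, DataCap} is not a superkey, so BCNF fails.
BillingCycle, DataCap --> IMEI, SIM determines the non-prime attributes {IMEI, SIM} from a non-superkey — 3NF is violated.
Checking every proper subset of each key, none determines a non-prime attribute — 2NF is satisfied.

2NF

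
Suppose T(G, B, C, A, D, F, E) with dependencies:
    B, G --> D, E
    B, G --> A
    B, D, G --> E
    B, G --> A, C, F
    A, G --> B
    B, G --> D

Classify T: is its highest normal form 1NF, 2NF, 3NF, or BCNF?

BCNF

Candidate keys: {A, G}, {B, G}. Prime attributes: {A, B, G}.
Each dependency's left side is a superkey — BCNF holds.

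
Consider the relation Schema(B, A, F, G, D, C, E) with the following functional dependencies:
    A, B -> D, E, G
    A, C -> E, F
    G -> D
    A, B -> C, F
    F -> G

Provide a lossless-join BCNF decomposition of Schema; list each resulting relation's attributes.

{A, B, C}; {A, C, E, F}; {D, G}; {F, G}

Candidate key of the original relation: {A, B}.
Within {A, B, C, D, E, F, G}: {A, C}⁺ ∩ {A, B, C, D, E, F, G} = {A, C, D, E, F, G}, not the whole set, so A, C -> D, E, F, G violates BCNF; decompose into {A, C, D, E, F, G} and {A, B, C}.
Within {A, C, D, E, F, G}: {G}⁺ ∩ {A, C, D, E, F, G} = {D, G}, not the whole set, so G -> D violates BCNF; decompose into {D, G} and {A, C, E, F, G}.
{D, G}: every determinant is a superkey — BCNF.
Within {A, C, E, F, G}: {F}⁺ ∩ {A, C, E, F, G} = {F, G}, not the whole set, so F -> G violates BCNF; decompose into {F, G} and {A, C, E, F}.
{F, G}: every determinant is a superkey — BCNF.
{A, C, E, F}: every determinant is a superkey — BCNF.
{A, B, C}: every determinant is a superkey — BCNF.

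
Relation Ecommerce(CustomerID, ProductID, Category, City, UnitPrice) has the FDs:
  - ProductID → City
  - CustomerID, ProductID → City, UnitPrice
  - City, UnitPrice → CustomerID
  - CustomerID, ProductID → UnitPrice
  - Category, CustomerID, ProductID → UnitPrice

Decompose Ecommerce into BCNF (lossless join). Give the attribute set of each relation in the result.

Candidate keys of the original relation: {Category, CustomerID, ProductID}, {Category, ProductID, UnitPrice}.
In {Category, City, CustomerID, ProductID, UnitPrice}, {ProductID} is not a superkey ({ProductID}⁺ restricted to this set is {City, ProductID}), so split on ProductID → City into {City, ProductID} and {Category, CustomerID, ProductID, UnitPrice}.
{City, ProductID} is in BCNF.
In {Category, CustomerID, ProductID, UnitPrice}, {CustomerID, ProductID} is not a superkey ({CustomerID, ProductID}⁺ restricted to this set is {CustomerID, ProductID, UnitPrice}), so split on CustomerID, ProductID → UnitPrice into {CustomerID, ProductID, UnitPrice} and {Category, CustomerID, ProductID}.
{CustomerID, ProductID, UnitPrice} is in BCNF.
{Category, CustomerID, ProductID} is in BCNF.

{Category, CustomerID, ProductID}; {City, ProductID}; {CustomerID, ProductID, UnitPrice}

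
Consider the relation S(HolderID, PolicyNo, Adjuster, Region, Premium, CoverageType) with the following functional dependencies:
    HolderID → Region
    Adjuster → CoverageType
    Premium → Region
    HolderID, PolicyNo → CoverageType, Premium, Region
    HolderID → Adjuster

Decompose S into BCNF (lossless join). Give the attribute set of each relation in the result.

Candidate key of the original relation: {HolderID, PolicyNo}.
{Adjuster, CoverageType, HolderID, PolicyNo, Premium, Region}: {HolderID} determines {Adjuster, CoverageType, HolderID, Region} here but is not a superkey — split on HolderID → Adjuster, CoverageType, Region, giving {Adjuster, CoverageType, HolderID, Region} and {HolderID, PolicyNo, Premium}.
{Adjuster, CoverageType, HolderID, Region}: {Adjuster} determines {Adjuster, CoverageType} here but is not a superkey — split on Adjuster → CoverageType, giving {Adjuster, CoverageType} and {Adjuster, HolderID, Region}.
{Adjuster, CoverageType}: every determinant is a superkey — BCNF.
{Adjuster, HolderID, Region}: every determinant is a superkey — BCNF.
{HolderID, PolicyNo, Premium}: every determinant is a superkey — BCNF.

{Adjuster, CoverageType}; {Adjuster, HolderID, Region}; {HolderID, PolicyNo, Premium}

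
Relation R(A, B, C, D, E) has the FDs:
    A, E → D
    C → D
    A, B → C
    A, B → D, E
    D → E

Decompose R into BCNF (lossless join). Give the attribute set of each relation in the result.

{A, B, C}; {A, D}; {C, E}; {D, E}

Candidate key of the original relation: {A, B}.
{A, B, C, D, E}: {A, E} determines {A, D, E} here but is not a superkey — split on A, E → D, giving {A, D, E} and {A, B, C, E}.
{A, D, E}: {D} determines {D, E} here but is not a superkey — split on D → E, giving {D, E} and {A, D}.
{D, E} has no BCNF violation.
{A, D} has no BCNF violation.
{A, B, C, E}: {C} determines {C, E} here but is not a superkey — split on C → E, giving {C, E} and {A, B, C}.
{C, E} has no BCNF violation.
{A, B, C} has no BCNF violation.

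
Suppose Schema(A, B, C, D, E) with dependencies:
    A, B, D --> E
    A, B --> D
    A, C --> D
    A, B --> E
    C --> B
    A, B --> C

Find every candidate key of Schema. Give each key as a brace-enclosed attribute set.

{A} never appears on the right of any FD, so every key must include it.
{A, B} is a candidate key since {A, B}⁺ = {A, B, C, D, E} covers every attribute.
{A, C} is a candidate key since {A, C}⁺ = {A, B, C, D, E} covers every attribute.
Any other superkey properly contains one of these, so there are no further candidate keys.

{A, B}, {A, C}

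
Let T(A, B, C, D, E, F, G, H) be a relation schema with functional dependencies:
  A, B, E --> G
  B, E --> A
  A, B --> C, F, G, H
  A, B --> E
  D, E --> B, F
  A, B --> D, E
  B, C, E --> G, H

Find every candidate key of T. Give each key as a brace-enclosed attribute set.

{A, B}⁺ = {A, B, C, D, E, F, G, H} — all of the relation — so {A, B} is a candidate key.
{B, E}⁺ = {A, B, C, D, E, F, G, H} — all of the relation — so {B, E} is a candidate key.
{D, E}⁺ = {A, B, C, D, E, F, G, H} — all of the relation — so {D, E} is a candidate key.
Any other superkey properly contains one of these, so there are no further candidate keys.

{A, B}, {B, E}, {D, E}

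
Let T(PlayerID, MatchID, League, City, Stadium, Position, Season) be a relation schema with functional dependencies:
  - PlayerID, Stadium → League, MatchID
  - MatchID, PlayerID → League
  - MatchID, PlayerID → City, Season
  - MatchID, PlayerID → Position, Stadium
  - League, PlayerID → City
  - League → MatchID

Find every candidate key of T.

{League, PlayerID}, {MatchID, PlayerID}, {PlayerID, Stadium}

{PlayerID} never appears on the right of any FD, so every key must include it.
{League, PlayerID} is a candidate key since {League, PlayerID}⁺ = {City, League, MatchID, PlayerID, Position, Season, Stadium} covers every attribute.
{MatchID, PlayerID} is a candidate key since {MatchID, PlayerID}⁺ = {City, League, MatchID, PlayerID, Position, Season, Stadium} covers every attribute.
{PlayerID, Stadium} is a candidate key since {PlayerID, Stadium}⁺ = {City, League, MatchID, PlayerID, Position, Season, Stadium} covers every attribute.
Any other superkey properly contains one of these, so there are no further candidate keys.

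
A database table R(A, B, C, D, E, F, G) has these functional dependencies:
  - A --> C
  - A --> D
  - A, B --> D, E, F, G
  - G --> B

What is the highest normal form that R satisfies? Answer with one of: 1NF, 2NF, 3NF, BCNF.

1NF

Candidate keys: {A, B}, {A, G}. Prime attributes: {A, B, G}.
For A --> C we have {A}⁺ = {A, C, D}; {A} is not a superkey, so BCNF fails.
A --> C determines the non-prime attribute {C} from a non-superkey — 3NF is violated.
Since {A} ⊂ {A, B} and {A}⁺ ⊇ {C, D} with {C, D} non-prime, there is a partial dependency; 2NF fails.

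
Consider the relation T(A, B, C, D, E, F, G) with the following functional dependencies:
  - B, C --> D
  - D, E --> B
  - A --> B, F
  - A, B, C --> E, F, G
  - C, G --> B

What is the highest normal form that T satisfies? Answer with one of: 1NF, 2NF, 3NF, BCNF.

Candidate key: {A, C}. Prime attributes: {A, C}.
For B, C --> D we have {B, C}⁺ = {B, C, D}; {B, C} is not a superkey, so BCNF fails.
Because {D} is non-prime and the left side of B, C --> D is not a superkey, the relation is not in 3NF.
{A} is a proper subset of the key {A, C}, and {A}⁺ contains the non-prime attributes {B, F} — a partial dependency, so 2NF is violated.

1NF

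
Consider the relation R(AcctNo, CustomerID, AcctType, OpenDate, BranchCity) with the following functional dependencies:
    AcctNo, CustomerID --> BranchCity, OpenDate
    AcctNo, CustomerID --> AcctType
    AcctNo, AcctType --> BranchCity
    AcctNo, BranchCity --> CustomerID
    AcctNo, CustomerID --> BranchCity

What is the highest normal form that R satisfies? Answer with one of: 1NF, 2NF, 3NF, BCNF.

Candidate keys: {AcctNo, AcctType}, {AcctNo, BranchCity}, {AcctNo, CustomerID}. Prime attributes: {AcctNo, AcctType, BranchCity, CustomerID}.
Every FD has a superkey on the left, so the relation is in BCNF.

BCNF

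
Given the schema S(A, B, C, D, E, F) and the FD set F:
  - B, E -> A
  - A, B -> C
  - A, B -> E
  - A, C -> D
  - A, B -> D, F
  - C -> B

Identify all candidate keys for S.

{A, B}⁺ = {A, B, C, D, E, F} — all of the relation — so {A, B} is a candidate key.
{A, C}⁺ = {A, B, C, D, E, F} — all of the relation — so {A, C} is a candidate key.
{B, E}⁺ = {A, B, C, D, E, F} — all of the relation — so {B, E} is a candidate key.
{C, E}⁺ = {A, B, C, D, E, F} — all of the relation — so {C, E} is a candidate key.
No proper subset of any of these is a key, and no other minimal superkey exists.

{A, B}, {A, C}, {B, E}, {C, E}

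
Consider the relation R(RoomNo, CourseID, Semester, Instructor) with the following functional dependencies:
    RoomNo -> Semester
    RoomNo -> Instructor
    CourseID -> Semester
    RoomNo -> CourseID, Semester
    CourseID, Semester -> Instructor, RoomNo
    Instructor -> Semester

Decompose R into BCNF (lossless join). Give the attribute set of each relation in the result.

Candidate keys of the original relation: {CourseID}, {RoomNo}.
Within {CourseID, Instructor, RoomNo, Semester}: {Instructor}⁺ ∩ {CourseID, Instructor, RoomNo, Semester} = {Instructor, Semester}, not the whole set, so Instructor -> Semester violates BCNF; decompose into {Instructor, Semester} and {CourseID, Instructor, RoomNo}.
{Instructor, Semester}: every determinant is a superkey — BCNF.
{CourseID, Instructor, RoomNo}: every determinant is a superkey — BCNF.

{CourseID, Instructor, RoomNo}; {Instructor, Semester}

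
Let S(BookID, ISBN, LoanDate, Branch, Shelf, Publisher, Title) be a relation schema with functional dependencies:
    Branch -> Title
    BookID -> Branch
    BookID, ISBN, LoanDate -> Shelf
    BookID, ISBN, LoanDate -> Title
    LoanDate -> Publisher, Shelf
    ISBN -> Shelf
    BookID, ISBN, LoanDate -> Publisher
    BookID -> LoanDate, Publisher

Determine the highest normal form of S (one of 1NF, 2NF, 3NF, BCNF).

1NF

Candidate key: {BookID, ISBN}. Prime attributes: {BookID, ISBN}.
Branch -> Title breaks BCNF: {Branch}⁺ = {Branch, Title}, so {Branch} is not a superkey.
Because {Title} is non-prime and the left side of Branch -> Title is not a superkey, the relation is not in 3NF.
The proper key subset {BookID} of {BookID, ISBN} determines non-prime {Branch, LoanDate, Publisher, Shelf, Title}, so the relation is not even in 2NF.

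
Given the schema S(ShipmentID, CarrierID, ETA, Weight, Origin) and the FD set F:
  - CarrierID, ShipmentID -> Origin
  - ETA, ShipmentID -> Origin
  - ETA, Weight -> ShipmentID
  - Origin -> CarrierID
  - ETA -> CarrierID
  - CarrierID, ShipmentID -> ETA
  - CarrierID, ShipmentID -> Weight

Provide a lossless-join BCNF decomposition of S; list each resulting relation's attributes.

Candidate keys of the original relation: {CarrierID, ShipmentID}, {ETA, ShipmentID}, {ETA, Weight}, {Origin, ShipmentID}.
{CarrierID, ETA, Origin, ShipmentID, Weight}: {Origin} determines {CarrierID, Origin} here but is not a superkey — split on Origin -> CarrierID, giving {CarrierID, Origin} and {ETA, Origin, ShipmentID, Weight}.
{CarrierID, Origin} has no BCNF violation.
{ETA, Origin, ShipmentID, Weight} has no BCNF violation.

{CarrierID, Origin}; {ETA, Origin, ShipmentID, Weight}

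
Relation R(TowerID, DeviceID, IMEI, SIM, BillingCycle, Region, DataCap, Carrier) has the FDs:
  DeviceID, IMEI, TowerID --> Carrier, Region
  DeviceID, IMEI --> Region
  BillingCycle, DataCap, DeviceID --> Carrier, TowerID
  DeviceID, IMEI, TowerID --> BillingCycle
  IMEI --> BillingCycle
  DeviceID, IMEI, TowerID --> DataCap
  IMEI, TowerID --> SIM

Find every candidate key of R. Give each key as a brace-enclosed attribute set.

{DataCap, DeviceID, IMEI}, {DeviceID, IMEI, TowerID}

No FD produces {DeviceID, IMEI}, so they must be in every candidate key.
{DataCap, DeviceID, IMEI}⁺ = {BillingCycle, Carrier, DataCap, DeviceID, IMEI, Region, SIM, TowerID} — all of the relation — so {DataCap, DeviceID, IMEI} is a candidate key.
{DeviceID, IMEI, TowerID}⁺ = {BillingCycle, Carrier, DataCap, DeviceID, IMEI, Region, SIM, TowerID} — all of the relation — so {DeviceID, IMEI, TowerID} is a candidate key.
Any other superkey properly contains one of these, so there are no further candidate keys.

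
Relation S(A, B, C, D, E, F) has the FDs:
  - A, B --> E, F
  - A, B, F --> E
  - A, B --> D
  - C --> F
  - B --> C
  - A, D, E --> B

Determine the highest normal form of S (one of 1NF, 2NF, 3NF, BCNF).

1NF

Candidate keys: {A, B}, {A, D, E}. Prime attributes: {A, B, D, E}.
C --> F breaks BCNF: {C}⁺ = {C, F}, so {C} is not a superkey.
Because {F} is non-prime and the left side of C --> F is not a superkey, the relation is not in 3NF.
Since {B} ⊂ {A, B} and {B}⁺ ⊇ {C, F} with {C, F} non-prime, there is a partial dependency; 2NF fails.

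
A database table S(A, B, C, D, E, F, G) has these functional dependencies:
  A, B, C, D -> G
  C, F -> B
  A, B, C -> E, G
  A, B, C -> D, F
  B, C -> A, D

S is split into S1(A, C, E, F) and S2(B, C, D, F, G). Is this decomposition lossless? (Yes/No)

Common attributes: {C, F}; their closure is {A, B, C, D, E, F, G}.
S1 is contained in that closure, so S1 ∩ S2 -> S1 holds and the join is lossless.

Yes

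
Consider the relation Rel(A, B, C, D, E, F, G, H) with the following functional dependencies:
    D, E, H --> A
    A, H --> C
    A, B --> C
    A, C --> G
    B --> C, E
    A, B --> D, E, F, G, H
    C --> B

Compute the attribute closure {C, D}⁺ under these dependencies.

{B, C, D, E}

Start with {C, D}.
C --> B applies; add {B} → now {B, C, D}.
B --> C, E applies; add {E} → now {B, C, D, E}.
No further FD applies.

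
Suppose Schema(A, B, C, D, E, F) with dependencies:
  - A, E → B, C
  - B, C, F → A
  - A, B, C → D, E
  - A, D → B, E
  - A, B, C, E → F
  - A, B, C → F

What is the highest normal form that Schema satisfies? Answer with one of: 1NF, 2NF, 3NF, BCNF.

BCNF

Candidate keys: {A, B, C}, {A, D}, {A, E}, {B, C, F}. Prime attributes: {A, B, C, D, E, F}.
Each dependency's left side is a superkey — BCNF holds.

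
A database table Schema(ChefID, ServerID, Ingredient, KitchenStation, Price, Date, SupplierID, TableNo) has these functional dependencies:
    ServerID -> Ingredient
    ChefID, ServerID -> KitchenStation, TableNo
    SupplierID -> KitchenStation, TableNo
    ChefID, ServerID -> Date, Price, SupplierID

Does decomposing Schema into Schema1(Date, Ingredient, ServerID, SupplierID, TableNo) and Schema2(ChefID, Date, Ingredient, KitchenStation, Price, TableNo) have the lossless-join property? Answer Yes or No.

The shared attributes are {Date, Ingredient, TableNo} and {Date, Ingredient, TableNo}⁺ = {Date, Ingredient, TableNo}.
Neither Schema1 nor Schema2 is contained in that closure, so the decomposition is lossy.

No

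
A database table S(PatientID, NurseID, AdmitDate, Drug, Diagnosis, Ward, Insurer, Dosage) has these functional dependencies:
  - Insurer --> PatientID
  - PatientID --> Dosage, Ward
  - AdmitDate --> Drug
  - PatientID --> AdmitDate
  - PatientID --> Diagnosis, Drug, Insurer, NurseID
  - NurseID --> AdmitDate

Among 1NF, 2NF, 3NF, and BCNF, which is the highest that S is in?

Candidate keys: {Insurer}, {PatientID}. Prime attributes: {Insurer, PatientID}.
AdmitDate --> Drug: {AdmitDate}⁺ = {AdmitDate, Drug}, which is not all of the attributes, so the left side is not a superkey — BCNF is violated.
AdmitDate --> Drug determines the non-prime attribute {Drug} from a non-superkey — 3NF is violated.
All keys have size 1, which rules out partial dependencies — 2NF is satisfied.

2NF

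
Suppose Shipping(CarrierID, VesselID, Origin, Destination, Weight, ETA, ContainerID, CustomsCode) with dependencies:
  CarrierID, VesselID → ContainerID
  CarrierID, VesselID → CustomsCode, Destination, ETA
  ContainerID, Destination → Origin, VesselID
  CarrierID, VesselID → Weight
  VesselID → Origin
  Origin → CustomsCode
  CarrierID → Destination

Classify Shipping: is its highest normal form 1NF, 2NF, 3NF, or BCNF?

1NF

Candidate keys: {CarrierID, ContainerID}, {CarrierID, VesselID}. Prime attributes: {CarrierID, ContainerID, VesselID}.
For ContainerID, Destination → Origin, VesselID we have {ContainerID, Destination}⁺ = {ContainerID, CustomsCode, Destination, Origin, VesselID}; {ContainerID, Destination} is not a superkey, so BCNF fails.
ContainerID, Destination → Origin, VesselID has non-prime {Origin} on the right and a non-superkey on the left, so 3NF fails.
Since {CarrierID} ⊂ {CarrierID, ContainerID} and {CarrierID}⁺ ⊇ {Destination} with {Destination} non-prime, there is a partial dependency; 2NF fails.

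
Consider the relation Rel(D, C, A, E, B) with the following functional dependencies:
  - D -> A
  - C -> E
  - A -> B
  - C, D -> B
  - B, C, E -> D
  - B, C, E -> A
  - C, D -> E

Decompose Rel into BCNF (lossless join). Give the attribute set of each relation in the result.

{A, B}; {A, D}; {C, D}; {C, E}

Candidate keys of the original relation: {A, C}, {B, C}, {C, D}.
{A, B, C, D, E}: {D} determines {A, B, D} here but is not a superkey — split on D -> A, B, giving {A, B, D} and {C, D, E}.
{A, B, D}: {A} determines {A, B} here but is not a superkey — split on A -> B, giving {A, B} and {A, D}.
{A, B} is in BCNF.
{A, D} is in BCNF.
{C, D, E}: {C} determines {C, E} here but is not a superkey — split on C -> E, giving {C, E} and {C, D}.
{C, E} is in BCNF.
{C, D} is in BCNF.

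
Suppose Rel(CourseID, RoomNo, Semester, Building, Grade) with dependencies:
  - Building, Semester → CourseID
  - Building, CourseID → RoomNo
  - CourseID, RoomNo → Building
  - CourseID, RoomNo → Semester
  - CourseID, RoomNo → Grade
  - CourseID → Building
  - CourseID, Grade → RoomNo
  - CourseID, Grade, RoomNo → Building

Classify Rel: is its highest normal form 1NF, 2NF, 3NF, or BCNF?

BCNF

Candidate keys: {Building, Semester}, {CourseID}. Prime attributes: {Building, CourseID, Semester}.
Each dependency's left side is a superkey — BCNF holds.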